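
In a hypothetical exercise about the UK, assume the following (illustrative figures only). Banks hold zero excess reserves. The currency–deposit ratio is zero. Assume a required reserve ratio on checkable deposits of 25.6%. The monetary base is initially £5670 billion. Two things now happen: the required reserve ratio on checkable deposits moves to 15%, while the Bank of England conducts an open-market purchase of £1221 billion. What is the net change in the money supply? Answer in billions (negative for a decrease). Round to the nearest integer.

Before: m₁ = 1 / (0.256) = 3.90625, MB₁ = 5670, so M₁ = 3.90625 × 5670 = 22148.4375 billion.
After: m₂ = 1 / (0.15) ≈ 6.66667, MB₂ = 5670 + 1221 = 6891, so M₂ = 6.66667 × 6891 ≈ 45940.023 billion.
ΔM = M₂ − M₁ = 45940.023 − 22148.4375 = 23791.5855 billion.

£23792 billion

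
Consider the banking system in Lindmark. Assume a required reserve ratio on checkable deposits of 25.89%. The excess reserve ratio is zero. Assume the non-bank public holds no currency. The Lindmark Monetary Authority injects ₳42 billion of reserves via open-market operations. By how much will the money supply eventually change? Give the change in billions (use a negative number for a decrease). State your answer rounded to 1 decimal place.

₳162.2 billion

The simple money multiplier is m = 1/rr = 1/0.2589 ≈ 3.8625.
An open-market purchase increases the monetary base by 42 billion, so ΔM = m × ΔMB = 3.8625 × 42 = 162.225 billion.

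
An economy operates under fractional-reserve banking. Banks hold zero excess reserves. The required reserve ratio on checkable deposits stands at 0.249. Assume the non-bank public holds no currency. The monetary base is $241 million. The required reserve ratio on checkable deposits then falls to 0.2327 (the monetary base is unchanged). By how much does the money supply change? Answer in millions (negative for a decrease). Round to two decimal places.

$67.80 million

Initially m₁ = 1 / (0.249) ≈ 4.016064, so M₁ = 4.016064 × 241 ≈ 967.8714 million.
After the change m₂ = 1 / (0.2327) ≈ 4.297379, so M₂ = 4.297379 × 241 ≈ 1035.6683 million.
ΔM = M₂ − M₁ = 1035.6683 − 967.8714 = 67.7969 million.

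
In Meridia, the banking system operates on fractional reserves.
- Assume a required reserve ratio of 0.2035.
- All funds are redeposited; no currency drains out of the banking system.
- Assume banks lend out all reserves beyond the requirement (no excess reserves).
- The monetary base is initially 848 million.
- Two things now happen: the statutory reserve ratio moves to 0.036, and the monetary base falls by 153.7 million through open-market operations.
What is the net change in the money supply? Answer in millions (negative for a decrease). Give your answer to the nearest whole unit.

15119 million

Before: m₁ = 1 / (0.2035) ≈ 4.9140, MB₁ = 848, so M₁ = 4.9140 × 848 = 4167.072 million.
After: m₂ = 1 / (0.036) ≈ 27.7778, MB₂ = 848 − 153.7 = 694.3, so M₂ = 27.7778 × 694.3 ≈ 19286.1265 million.
ΔM = M₂ − M₁ = 19286.1265 − 4167.072 = 15119.0545 million.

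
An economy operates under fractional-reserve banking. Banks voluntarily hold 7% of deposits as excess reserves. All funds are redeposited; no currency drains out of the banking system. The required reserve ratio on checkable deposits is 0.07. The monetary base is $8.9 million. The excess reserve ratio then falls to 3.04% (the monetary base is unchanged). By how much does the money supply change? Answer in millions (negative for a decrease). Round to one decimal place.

$25.1 million

Initially m₁ = 1 / (0.07 + 0.07) ≈ 7.1429, so M₁ = 7.1429 × 8.9 ≈ 63.5718 million.
After the change m₂ = 1 / (0.07 + 0.0304) ≈ 9.9602, so M₂ = 9.9602 × 8.9 ≈ 88.6458 million.
ΔM = M₂ − M₁ = 88.6458 − 63.5718 = 25.074 million.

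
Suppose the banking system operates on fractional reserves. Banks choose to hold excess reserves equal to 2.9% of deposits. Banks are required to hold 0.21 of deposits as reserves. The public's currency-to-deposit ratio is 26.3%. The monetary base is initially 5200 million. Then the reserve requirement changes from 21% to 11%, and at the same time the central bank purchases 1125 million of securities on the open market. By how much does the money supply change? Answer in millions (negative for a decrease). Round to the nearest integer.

6789 million

Before: m₁ = (1 + 0.263) / (0.21 + 0.029 + 0.263) ≈ 2.51594, MB₁ = 5200, so M₁ = 2.51594 × 5200 = 13082.888 million.
After: m₂ = (1 + 0.263) / (0.11 + 0.029 + 0.263) ≈ 3.14179, MB₂ = 5200 + 1125 = 6325, so M₂ = 3.14179 × 6325 ≈ 19871.8217 million.
ΔM = M₂ − M₁ = 19871.8217 − 13082.888 = 6788.9337 million.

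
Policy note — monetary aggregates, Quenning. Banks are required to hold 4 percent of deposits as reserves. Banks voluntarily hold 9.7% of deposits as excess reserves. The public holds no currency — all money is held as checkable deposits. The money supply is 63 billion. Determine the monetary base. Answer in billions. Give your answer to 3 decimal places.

8.631 billion

The money multiplier is m = 1 / (rr + e) = 1 / (0.04 + 0.097) ≈ 7.299270.
MB = M / m = 63 / 7.299270 ≈ 8.631 billion.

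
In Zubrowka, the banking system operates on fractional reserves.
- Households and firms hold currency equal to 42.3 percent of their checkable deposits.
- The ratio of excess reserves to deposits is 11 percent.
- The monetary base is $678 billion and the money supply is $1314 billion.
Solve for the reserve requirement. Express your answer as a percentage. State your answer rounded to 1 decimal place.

Using m = M/MB = 1314/678 ≈ 1.938053. Since m = (1 + c)/(c + rr + e), the denominator satisfies c + rr + e = (1 + c)/m = (1 + 0.423) / 1.938053 ≈ 0.734242.
With c = 0.423 and e = 0.11, the reserve requirement is 0.734242 − 0.423 − 0.11 = 0.201242.

20.1%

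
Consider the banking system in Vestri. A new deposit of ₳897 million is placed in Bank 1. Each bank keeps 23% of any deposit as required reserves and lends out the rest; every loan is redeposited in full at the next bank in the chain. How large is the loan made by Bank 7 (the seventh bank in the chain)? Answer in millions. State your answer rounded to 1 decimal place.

Each bank lends a fraction (1 − rr) = 0.7700 of the deposit it receives, so Bank 7 receives 897·0.7700^6 and lends 897·0.7700^7 ≈ 143.9553 million.

₳144.0 million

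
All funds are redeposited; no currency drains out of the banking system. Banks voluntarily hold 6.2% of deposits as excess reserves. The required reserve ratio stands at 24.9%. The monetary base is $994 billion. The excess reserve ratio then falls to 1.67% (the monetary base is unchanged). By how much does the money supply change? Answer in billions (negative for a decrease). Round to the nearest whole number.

Initially m₁ = 1 / (0.249 + 0.062) ≈ 3.2154, so M₁ = 3.2154 × 994 = 3196.1076 billion.
After the change m₂ = 1 / (0.249 + 0.0167) ≈ 3.7636, so M₂ = 3.7636 × 994 = 3741.0184 billion.
ΔM = M₂ − M₁ = 3741.0184 − 3196.1076 = 544.9108 billion.

$545 billion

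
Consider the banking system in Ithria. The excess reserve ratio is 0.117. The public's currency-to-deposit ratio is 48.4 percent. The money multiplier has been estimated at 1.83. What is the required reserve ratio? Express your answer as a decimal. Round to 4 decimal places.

Using m = 1.83. Since m = (1 + c)/(c + rr + e), the denominator satisfies c + rr + e = (1 + c)/m = (1 + 0.484) / 1.83 ≈ 0.810929.
With c = 0.484 and e = 0.117, the required reserve ratio is 0.810929 − 0.484 − 0.117 = 0.209929.

0.2099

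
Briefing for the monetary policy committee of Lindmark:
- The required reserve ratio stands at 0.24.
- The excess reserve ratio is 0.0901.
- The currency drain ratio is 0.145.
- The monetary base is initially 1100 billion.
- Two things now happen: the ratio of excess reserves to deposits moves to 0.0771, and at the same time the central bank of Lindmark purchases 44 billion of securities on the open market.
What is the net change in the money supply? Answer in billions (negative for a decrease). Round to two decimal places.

Before: m₁ = (1 + 0.145) / (0.24 + 0.0901 + 0.145) ≈ 2.4100189, MB₁ = 1100, so M₁ = 2.4100189 × 1100 ≈ 2651.0208 billion.
After: m₂ = (1 + 0.145) / (0.24 + 0.0771 + 0.145) ≈ 2.4778187, MB₂ = 1100 + 44 = 1144, so M₂ = 2.4778187 × 1144 ≈ 2834.6246 billion.
ΔM = M₂ − M₁ = 2834.6246 − 2651.0208 = 183.6038 billion.

183.60 billion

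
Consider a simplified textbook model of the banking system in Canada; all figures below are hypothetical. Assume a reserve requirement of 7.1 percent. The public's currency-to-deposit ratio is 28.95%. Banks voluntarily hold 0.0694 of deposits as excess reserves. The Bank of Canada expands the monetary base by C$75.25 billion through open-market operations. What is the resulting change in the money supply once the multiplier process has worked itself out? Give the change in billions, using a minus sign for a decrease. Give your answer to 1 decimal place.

C$225.7 billion

The money multiplier is m = (1 + c) / (rr + e + c) = (1 + 0.2895) / (0.071 + 0.0694 + 0.2895) ≈ 2.9995.
The purchase adds 75.25 billion of base, so ΔM = m × ΔMB = 2.9995 × (+75.25) ≈ 225.7124 billion.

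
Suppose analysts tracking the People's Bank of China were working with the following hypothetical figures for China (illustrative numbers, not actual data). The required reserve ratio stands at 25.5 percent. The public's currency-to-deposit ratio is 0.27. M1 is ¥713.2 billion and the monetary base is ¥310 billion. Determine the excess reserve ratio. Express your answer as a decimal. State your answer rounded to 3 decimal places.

Using m = M/MB = 713.2/310 ≈ 2.300645. Since m = (1 + c)/(c + rr + e), the denominator satisfies c + rr + e = (1 + c)/m = (1 + 0.27) / 2.300645 ≈ 0.552019.
With c = 0.27 and rr = 0.255, the excess reserve ratio is 0.552019 − 0.27 − 0.255 = 0.027019.

0.027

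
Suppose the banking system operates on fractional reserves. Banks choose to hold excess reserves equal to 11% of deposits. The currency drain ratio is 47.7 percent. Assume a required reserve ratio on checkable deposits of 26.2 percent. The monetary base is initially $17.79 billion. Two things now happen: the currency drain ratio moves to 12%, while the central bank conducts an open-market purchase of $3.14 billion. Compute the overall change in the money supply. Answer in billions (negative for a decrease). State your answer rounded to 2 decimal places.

$16.70 billion

Before: m₁ = (1 + 0.477) / (0.262 + 0.11 + 0.477) ≈ 1.73969, MB₁ = 17.79, so M₁ = 1.73969 × 17.79 ≈ 30.9491 billion.
After: m₂ = (1 + 0.12) / (0.262 + 0.11 + 0.12) ≈ 2.27642, MB₂ = 17.79 + 3.14 = 20.93, so M₂ = 2.27642 × 20.93 ≈ 47.6455 billion.
ΔM = M₂ − M₁ = 47.6455 − 30.9491 = 16.6964 billion.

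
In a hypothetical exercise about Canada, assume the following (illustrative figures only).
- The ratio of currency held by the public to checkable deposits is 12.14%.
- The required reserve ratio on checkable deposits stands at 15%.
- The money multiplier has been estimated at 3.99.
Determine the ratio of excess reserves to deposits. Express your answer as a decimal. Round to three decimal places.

0.010

Using m = 3.99. Since m = (1 + c)/(c + rr + e), the denominator satisfies c + rr + e = (1 + c)/m = (1 + 0.1214) / 3.99 ≈ 0.281053.
With c = 0.1214 and rr = 0.15, the ratio of excess reserves to deposits is 0.281053 − 0.1214 − 0.15 = 0.009653.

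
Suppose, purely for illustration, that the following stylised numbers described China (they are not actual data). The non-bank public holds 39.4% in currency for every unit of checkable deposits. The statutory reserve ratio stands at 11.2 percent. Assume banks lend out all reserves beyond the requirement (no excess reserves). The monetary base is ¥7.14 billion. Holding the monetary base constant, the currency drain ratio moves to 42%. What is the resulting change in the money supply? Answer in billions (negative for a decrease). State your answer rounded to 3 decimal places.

Initially m₁ = (1 + 0.394) / (0.112 + 0.394) ≈ 2.75494, so M₁ = 2.75494 × 7.14 ≈ 19.6703 billion.
After the change m₂ = (1 + 0.42) / (0.112 + 0.42) ≈ 2.66917, so M₂ = 2.66917 × 7.14 ≈ 19.0579 billion.
ΔM = M₂ − M₁ = 19.0579 − 19.6703 = -0.6124 billion.

-0.612 billion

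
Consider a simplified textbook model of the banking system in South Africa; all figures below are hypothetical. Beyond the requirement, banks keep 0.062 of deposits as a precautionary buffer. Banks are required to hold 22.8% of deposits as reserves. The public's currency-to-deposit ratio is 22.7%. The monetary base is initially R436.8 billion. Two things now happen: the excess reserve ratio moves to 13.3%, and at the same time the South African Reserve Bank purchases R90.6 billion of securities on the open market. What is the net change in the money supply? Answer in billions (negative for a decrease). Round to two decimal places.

Before: m₁ = (1 + 0.227) / (0.228 + 0.062 + 0.227) ≈ 2.373308, MB₁ = 436.8, so M₁ = 2.373308 × 436.8 ≈ 1036.6609 billion.
After: m₂ = (1 + 0.227) / (0.228 + 0.133 + 0.227) ≈ 2.086735, MB₂ = 436.8 + 90.6 = 527.4, so M₂ = 2.086735 × 527.4 ≈ 1100.544 billion.
ΔM = M₂ − M₁ = 1100.544 − 1036.6609 = 63.8831 billion.

R63.88 billion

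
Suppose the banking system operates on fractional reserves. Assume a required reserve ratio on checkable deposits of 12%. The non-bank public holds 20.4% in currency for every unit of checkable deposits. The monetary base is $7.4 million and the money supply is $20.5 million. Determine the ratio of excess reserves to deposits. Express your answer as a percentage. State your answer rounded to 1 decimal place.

11.1%

Using m = M/MB = 20.5/7.4 ≈ 2.770270. Since m = (1 + c)/(c + rr + e), the denominator satisfies c + rr + e = (1 + c)/m = (1 + 0.204) / 2.770270 ≈ 0.434615.
With c = 0.204 and rr = 0.12, the ratio of excess reserves to deposits is 0.434615 − 0.204 − 0.12 = 0.110615.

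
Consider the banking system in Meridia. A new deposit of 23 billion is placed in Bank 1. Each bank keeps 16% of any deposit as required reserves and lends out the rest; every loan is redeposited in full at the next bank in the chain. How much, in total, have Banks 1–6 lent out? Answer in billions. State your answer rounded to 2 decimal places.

78.33 billion

Bank i lends (1 − rr)^i of the original deposit: Bank 1 lends 23·0.8400 = 19.3200, Bank 2 lends 23·0.8400² = 16.2288, and so on.
Summing a geometric series: total = 23·[0.8400·(1 − 0.8400^6) / (1 − 0.8400)] ≈ 78.3308 billion.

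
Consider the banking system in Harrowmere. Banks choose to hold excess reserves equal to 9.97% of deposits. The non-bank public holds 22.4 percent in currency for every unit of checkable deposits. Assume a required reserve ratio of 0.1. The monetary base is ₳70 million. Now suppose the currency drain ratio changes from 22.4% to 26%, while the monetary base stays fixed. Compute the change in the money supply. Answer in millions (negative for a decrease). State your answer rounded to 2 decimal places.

-10.35 million

Initially m₁ = (1 + 0.224) / (0.1 + 0.0997 + 0.224) ≈ 2.88884, so M₁ = 2.88884 × 70 = 202.2188 million.
After the change m₂ = (1 + 0.26) / (0.1 + 0.0997 + 0.26) ≈ 2.74092, so M₂ = 2.74092 × 70 = 191.8644 million.
ΔM = M₂ − M₁ = 191.8644 − 202.2188 = -10.3544 million.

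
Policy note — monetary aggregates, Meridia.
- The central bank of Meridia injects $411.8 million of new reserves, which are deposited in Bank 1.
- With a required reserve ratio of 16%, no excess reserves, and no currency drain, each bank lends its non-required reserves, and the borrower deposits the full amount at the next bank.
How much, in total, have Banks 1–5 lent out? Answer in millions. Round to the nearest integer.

$1258 million

Bank i lends (1 − rr)^i of the original deposit: Bank 1 lends 411.8·0.8400 = 345.9120, Bank 2 lends 411.8·0.8400² ≈ 290.5661, and so on.
Summing a geometric series: total = 411.8·[0.8400·(1 − 0.8400^5) / (1 − 0.8400)] ≈ 1257.7967 million.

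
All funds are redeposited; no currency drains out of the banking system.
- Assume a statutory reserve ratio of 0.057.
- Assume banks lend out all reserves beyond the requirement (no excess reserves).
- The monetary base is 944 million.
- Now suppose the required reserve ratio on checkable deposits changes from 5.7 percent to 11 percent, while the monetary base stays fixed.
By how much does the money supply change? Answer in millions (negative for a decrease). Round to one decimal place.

-7979.6 million

Initially m₁ = 1 / (0.057) ≈ 17.54386, so M₁ = 17.54386 × 944 ≈ 16561.4038 million.
After the change m₂ = 1 / (0.11) ≈ 9.09091, so M₂ = 9.09091 × 944 ≈ 8581.819 million.
ΔM = M₂ − M₁ = 8581.819 − 16561.4038 = -7979.5848 million.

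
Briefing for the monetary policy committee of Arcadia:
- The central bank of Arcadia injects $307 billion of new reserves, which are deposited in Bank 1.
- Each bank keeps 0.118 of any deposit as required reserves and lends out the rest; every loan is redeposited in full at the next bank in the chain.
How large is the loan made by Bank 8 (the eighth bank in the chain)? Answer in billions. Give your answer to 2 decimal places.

$112.43 billion

Each bank lends a fraction (1 − rr) = 0.8820 of the deposit it receives, so Bank 8 receives 307·0.8820^7 and lends 307·0.8820^8 ≈ 112.4313 billion.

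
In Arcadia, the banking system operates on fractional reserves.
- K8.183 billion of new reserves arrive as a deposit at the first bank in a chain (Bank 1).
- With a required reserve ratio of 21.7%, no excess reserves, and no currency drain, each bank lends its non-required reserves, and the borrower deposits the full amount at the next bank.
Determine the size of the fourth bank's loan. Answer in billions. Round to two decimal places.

Each bank lends a fraction (1 − rr) = 0.7830 of the deposit it receives, so Bank 4 receives 8.183·0.7830^3 and lends 8.183·0.7830^4 ≈ 3.0758 billion.

K3.08 billion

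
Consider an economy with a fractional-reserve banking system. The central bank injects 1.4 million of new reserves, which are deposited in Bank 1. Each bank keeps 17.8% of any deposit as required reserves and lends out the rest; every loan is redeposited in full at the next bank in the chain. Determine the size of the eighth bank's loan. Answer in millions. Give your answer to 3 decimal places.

Each bank lends a fraction (1 − rr) = 0.8220 of the deposit it receives, so Bank 8 receives 1.4·0.8220^7 and lends 1.4·0.8220^8 ≈ 0.2918 million.

0.292 million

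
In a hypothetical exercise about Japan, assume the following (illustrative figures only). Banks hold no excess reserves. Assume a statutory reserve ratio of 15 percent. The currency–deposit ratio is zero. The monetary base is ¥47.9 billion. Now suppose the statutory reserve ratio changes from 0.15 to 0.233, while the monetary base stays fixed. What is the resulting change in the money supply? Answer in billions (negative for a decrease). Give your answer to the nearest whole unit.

-114 billion

Initially m₁ = 1 / (0.15) ≈ 6.6667, so M₁ = 6.6667 × 47.9 ≈ 319.3349 billion.
After the change m₂ = 1 / (0.233) ≈ 4.2918, so M₂ = 4.2918 × 47.9 ≈ 205.5772 billion.
ΔM = M₂ − M₁ = 205.5772 − 319.3349 = -113.7577 billion.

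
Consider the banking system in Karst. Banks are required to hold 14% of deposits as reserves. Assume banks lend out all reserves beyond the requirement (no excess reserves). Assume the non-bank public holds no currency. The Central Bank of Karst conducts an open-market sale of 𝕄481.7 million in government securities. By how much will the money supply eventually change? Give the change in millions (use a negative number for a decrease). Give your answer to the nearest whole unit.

The simple money multiplier is m = 1/rr = 1/0.14 ≈ 7.1429.
An open-market sale reduces the monetary base by 481.7 million, so ΔM = m × ΔMB = 7.1429 × (−481.7) ≈ -3440.7349 million.

-3441 million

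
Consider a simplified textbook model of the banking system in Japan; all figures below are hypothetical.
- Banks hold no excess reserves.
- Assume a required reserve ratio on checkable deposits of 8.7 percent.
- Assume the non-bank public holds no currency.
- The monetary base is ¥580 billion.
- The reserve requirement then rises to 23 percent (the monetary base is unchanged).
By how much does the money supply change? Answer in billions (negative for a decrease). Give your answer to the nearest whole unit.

-4145 billion

Initially m₁ = 1 / (0.087) ≈ 11.4943, so M₁ = 11.4943 × 580 = 6666.694 billion.
After the change m₂ = 1 / (0.23) ≈ 4.3478, so M₂ = 4.3478 × 580 = 2521.724 billion.
ΔM = M₂ − M₁ = 2521.724 − 6666.694 = -4144.97 billion.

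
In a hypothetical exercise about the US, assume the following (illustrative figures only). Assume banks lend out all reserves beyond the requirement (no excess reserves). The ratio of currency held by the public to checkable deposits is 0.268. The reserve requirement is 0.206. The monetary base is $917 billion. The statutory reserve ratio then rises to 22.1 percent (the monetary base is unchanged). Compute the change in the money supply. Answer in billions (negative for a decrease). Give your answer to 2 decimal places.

Initially m₁ = (1 + 0.268) / (0.206 + 0.268) ≈ 2.675105, so M₁ = 2.675105 × 917 ≈ 2453.0713 billion.
After the change m₂ = (1 + 0.268) / (0.221 + 0.268) ≈ 2.593047, so M₂ = 2.593047 × 917 ≈ 2377.8241 billion.
ΔM = M₂ − M₁ = 2377.8241 − 2453.0713 = -75.2472 billion.

-75.25 billion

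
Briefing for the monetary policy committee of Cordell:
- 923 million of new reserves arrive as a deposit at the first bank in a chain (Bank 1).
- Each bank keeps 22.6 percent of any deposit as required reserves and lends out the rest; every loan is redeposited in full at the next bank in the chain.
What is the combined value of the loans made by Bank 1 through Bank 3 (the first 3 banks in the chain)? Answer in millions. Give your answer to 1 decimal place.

1695.3 million

Bank i lends (1 − rr)^i of the original deposit: Bank 1 lends 923·0.7740 = 714.4020, Bank 2 lends 923·0.7740² ≈ 552.9471, and so on.
Summing a geometric series: total = 923·[0.7740·(1 − 0.7740^3) / (1 − 0.7740)] ≈ 1695.3302 million.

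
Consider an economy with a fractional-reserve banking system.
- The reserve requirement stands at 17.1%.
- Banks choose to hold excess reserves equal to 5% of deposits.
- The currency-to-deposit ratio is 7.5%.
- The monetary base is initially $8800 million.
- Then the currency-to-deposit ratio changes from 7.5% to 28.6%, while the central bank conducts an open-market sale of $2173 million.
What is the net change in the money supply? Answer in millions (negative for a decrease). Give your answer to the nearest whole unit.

Before: m₁ = (1 + 0.075) / (0.171 + 0.05 + 0.075) ≈ 3.63176, MB₁ = 8800, so M₁ = 3.63176 × 8800 = 31959.488 million.
After: m₂ = (1 + 0.286) / (0.171 + 0.05 + 0.286) ≈ 2.53649, MB₂ = 8800 − 2173 = 6627, so M₂ = 2.53649 × 6627 ≈ 16809.3192 million.
ΔM = M₂ − M₁ = 16809.3192 − 31959.488 = -15150.1688 million.

-15150 million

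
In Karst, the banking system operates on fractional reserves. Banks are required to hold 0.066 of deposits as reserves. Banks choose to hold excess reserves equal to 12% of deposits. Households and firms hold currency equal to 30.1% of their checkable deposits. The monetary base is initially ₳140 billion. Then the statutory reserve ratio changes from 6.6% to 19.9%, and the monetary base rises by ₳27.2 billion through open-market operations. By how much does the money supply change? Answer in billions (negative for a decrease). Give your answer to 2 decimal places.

-23.15 billion

Before: m₁ = (1 + 0.301) / (0.066 + 0.12 + 0.301) ≈ 2.671458, MB₁ = 140, so M₁ = 2.671458 × 140 ≈ 374.0041 billion.
After: m₂ = (1 + 0.301) / (0.199 + 0.12 + 0.301) ≈ 2.098387, MB₂ = 140 + 27.2 = 167.2, so M₂ = 2.098387 × 167.2 ≈ 350.8503 billion.
ΔM = M₂ − M₁ = 350.8503 − 374.0041 = -23.1538 billion.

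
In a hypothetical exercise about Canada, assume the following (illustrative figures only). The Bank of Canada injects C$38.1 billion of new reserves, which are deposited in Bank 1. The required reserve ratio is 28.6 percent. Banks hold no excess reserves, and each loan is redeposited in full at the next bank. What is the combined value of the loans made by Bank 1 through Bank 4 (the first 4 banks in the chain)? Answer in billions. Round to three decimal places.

Bank i lends (1 − rr)^i of the original deposit: Bank 1 lends 38.1·0.7140 = 27.2034, Bank 2 lends 38.1·0.7140² ≈ 19.4232, and so on.
Summing a geometric series: total = 38.1·[0.7140·(1 − 0.7140^4) / (1 − 0.7140)] ≈ 70.3967 billion.

C$70.397 billion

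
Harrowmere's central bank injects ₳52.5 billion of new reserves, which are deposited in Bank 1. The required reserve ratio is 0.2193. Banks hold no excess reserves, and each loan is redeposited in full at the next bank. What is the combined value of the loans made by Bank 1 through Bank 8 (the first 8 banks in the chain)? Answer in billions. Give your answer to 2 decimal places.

Bank i lends (1 − rr)^i of the original deposit: Bank 1 lends 52.5·0.7807 ≈ 40.9868, Bank 2 lends 52.5·0.7807² ≈ 31.9984, and so on.
Summing a geometric series: total = 52.5·[0.7807·(1 − 0.7807^8) / (1 − 0.7807)] ≈ 161.1065 billion.

₳161.11 billion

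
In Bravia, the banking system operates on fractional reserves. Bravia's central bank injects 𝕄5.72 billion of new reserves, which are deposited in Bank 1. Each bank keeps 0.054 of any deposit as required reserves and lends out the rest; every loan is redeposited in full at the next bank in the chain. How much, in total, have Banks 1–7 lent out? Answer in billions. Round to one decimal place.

𝕄32.3 billion

Bank i lends (1 − rr)^i of the original deposit: Bank 1 lends 5.72·0.9460 ≈ 5.4111, Bank 2 lends 5.72·0.9460² ≈ 5.1189, and so on.
Summing a geometric series: total = 5.72·[0.9460·(1 − 0.9460^7) / (1 − 0.9460)] ≈ 32.2650 billion.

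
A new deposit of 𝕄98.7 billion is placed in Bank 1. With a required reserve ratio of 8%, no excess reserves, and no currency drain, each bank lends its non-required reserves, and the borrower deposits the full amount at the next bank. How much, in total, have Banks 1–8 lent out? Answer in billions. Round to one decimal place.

𝕄552.5 billion

Bank i lends (1 − rr)^i of the original deposit: Bank 1 lends 98.7·0.9200 = 90.8040, Bank 2 lends 98.7·0.9200² ≈ 83.5397, and so on.
Summing a geometric series: total = 98.7·[0.9200·(1 − 0.9200^8) / (1 − 0.9200)] ≈ 552.5209 billion.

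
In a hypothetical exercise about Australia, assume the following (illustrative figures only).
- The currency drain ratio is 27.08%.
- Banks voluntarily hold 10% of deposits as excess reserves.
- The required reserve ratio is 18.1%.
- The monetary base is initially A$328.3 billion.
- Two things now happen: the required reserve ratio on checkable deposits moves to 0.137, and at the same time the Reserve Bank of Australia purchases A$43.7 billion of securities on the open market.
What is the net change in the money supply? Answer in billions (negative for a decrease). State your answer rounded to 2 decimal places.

A$174.87 billion

Before: m₁ = (1 + 0.2708) / (0.181 + 0.1 + 0.2708) ≈ 2.303008, MB₁ = 328.3, so M₁ = 2.303008 × 328.3 ≈ 756.0775 billion.
After: m₂ = (1 + 0.2708) / (0.137 + 0.1 + 0.2708) ≈ 2.502560, MB₂ = 328.3 + 43.7 = 372, so M₂ = 2.502560 × 372 ≈ 930.9523 billion.
ΔM = M₂ − M₁ = 930.9523 − 756.0775 = 174.8748 billion.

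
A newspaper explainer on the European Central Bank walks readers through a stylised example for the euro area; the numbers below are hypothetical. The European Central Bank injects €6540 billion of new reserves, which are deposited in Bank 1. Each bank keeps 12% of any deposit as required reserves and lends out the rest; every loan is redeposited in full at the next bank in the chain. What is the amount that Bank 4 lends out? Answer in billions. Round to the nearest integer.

€3922 billion

Each bank lends a fraction (1 − rr) = 0.8800 of the deposit it receives, so Bank 4 receives 6540·0.8800^3 and lends 6540·0.8800^4 ≈ 3922.0077 billion.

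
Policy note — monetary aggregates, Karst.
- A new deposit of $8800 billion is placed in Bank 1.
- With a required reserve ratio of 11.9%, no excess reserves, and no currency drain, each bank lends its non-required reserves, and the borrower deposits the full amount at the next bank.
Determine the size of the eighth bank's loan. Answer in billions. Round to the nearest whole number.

$3194 billion

Each bank lends a fraction (1 − rr) = 0.8810 of the deposit it receives, so Bank 8 receives 8800·0.8810^7 and lends 8800·0.8810^8 ≈ 3193.6693 billion.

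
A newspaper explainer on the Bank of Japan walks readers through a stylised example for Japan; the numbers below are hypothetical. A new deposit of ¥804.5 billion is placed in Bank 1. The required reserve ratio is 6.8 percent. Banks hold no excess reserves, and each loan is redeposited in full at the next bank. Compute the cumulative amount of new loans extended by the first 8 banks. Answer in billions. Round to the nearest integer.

¥4749 billion

Bank i lends (1 − rr)^i of the original deposit: Bank 1 lends 804.5·0.9320 = 749.7940, Bank 2 lends 804.5·0.9320² ≈ 698.8080, and so on.
Summing a geometric series: total = 804.5·[0.9320·(1 − 0.9320^8) / (1 − 0.9320)] ≈ 4749.2636 billion.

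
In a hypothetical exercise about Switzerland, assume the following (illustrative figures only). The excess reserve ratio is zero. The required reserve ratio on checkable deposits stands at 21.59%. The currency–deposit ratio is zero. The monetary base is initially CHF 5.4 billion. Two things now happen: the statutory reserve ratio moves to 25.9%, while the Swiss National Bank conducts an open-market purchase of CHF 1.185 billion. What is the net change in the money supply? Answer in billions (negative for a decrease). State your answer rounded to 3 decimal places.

CHF 0.413 billion

Before: m₁ = 1 / (0.2159) ≈ 4.63177, MB₁ = 5.4, so M₁ = 4.63177 × 5.4 ≈ 25.0116 billion.
After: m₂ = 1 / (0.259) ≈ 3.86100, MB₂ = 5.4 + 1.185 = 6.585, so M₂ = 3.86100 × 6.585 ≈ 25.4247 billion.
ΔM = M₂ − M₁ = 25.4247 − 25.0116 = 0.4131 billion.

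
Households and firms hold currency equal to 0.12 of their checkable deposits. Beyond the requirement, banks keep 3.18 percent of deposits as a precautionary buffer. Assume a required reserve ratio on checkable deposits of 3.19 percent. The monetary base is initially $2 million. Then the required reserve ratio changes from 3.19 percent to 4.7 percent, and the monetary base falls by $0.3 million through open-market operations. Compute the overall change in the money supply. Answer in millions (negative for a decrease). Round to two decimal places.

Before: m₁ = (1 + 0.12) / (0.0319 + 0.0318 + 0.12) ≈ 6.0969, MB₁ = 2, so M₁ = 6.0969 × 2 = 12.1938 million.
After: m₂ = (1 + 0.12) / (0.047 + 0.0318 + 0.12) ≈ 5.6338, MB₂ = 2 − 0.3 = 1.7, so M₂ = 5.6338 × 1.7 ≈ 9.5775 million.
ΔM = M₂ − M₁ = 9.5775 − 12.1938 = -2.6163 million.

-2.62 million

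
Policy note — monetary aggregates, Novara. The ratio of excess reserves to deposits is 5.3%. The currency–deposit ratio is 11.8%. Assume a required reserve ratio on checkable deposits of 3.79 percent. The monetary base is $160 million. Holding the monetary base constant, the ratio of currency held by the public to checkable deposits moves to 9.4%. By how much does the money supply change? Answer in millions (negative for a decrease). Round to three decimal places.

$90.379 million

Initially m₁ = (1 + 0.118) / (0.0379 + 0.053 + 0.118) ≈ 5.3518430, so M₁ = 5.3518430 × 160 ≈ 856.2949 million.
After the change m₂ = (1 + 0.094) / (0.0379 + 0.053 + 0.094) ≈ 5.9167117, so M₂ = 5.9167117 × 160 ≈ 946.6739 million.
ΔM = M₂ − M₁ = 946.6739 − 856.2949 = 90.379 million.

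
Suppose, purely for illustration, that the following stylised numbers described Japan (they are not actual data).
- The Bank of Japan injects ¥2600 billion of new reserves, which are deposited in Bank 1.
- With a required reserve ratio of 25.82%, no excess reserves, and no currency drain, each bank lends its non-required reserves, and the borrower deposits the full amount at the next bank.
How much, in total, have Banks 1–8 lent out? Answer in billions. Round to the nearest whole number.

¥6785 billion

Bank i lends (1 − rr)^i of the original deposit: Bank 1 lends 2600·0.7418 = 1928.6800, Bank 2 lends 2600·0.7418² ≈ 1430.6948, and so on.
Summing a geometric series: total = 2600·[0.7418·(1 − 0.7418^8) / (1 − 0.7418)] ≈ 6784.8585 billion.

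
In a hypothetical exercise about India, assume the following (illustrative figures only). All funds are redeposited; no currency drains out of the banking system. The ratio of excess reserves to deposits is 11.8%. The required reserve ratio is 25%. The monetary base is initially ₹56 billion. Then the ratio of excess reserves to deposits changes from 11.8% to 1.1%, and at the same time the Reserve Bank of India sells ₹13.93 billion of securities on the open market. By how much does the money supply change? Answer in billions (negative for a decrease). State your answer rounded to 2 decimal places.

₹9.01 billion

Before: m₁ = 1 / (0.25 + 0.118) ≈ 2.71739, MB₁ = 56, so M₁ = 2.71739 × 56 ≈ 152.1738 billion.
After: m₂ = 1 / (0.25 + 0.011) ≈ 3.83142, MB₂ = 56 − 13.93 = 42.07, so M₂ = 3.83142 × 42.07 ≈ 161.1878 billion.
ΔM = M₂ − M₁ = 161.1878 − 152.1738 = 9.014 billion.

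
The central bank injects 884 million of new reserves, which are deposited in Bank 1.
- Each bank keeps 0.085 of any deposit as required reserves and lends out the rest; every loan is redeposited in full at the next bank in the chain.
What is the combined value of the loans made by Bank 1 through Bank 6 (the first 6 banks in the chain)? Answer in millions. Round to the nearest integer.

Bank i lends (1 − rr)^i of the original deposit: Bank 1 lends 884·0.9150 = 808.8600, Bank 2 lends 884·0.9150² = 740.1069, and so on.
Summing a geometric series: total = 884·[0.9150·(1 − 0.9150^6) / (1 − 0.9150)] ≈ 3931.5424 million.

3932 million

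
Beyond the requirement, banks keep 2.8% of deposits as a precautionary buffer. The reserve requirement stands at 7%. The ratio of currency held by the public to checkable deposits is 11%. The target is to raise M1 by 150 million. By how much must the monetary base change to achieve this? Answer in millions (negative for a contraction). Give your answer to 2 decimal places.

28.11 million

The money multiplier is m = (1 + c) / (rr + e + c) = (1 + 0.11) / (0.07 + 0.028 + 0.11) ≈ 5.336538.
ΔMB = ΔM / m = (+150) / 5.336538 ≈ 28.1081 million.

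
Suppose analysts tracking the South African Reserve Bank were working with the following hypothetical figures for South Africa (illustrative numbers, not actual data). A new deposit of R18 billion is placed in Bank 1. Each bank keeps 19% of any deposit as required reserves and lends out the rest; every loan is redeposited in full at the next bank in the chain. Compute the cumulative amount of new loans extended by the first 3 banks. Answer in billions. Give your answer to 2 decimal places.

Bank i lends (1 − rr)^i of the original deposit: Bank 1 lends 18·0.8100 = 14.5800, Bank 2 lends 18·0.8100² = 11.8098, and so on.
Summing a geometric series: total = 18·[0.8100·(1 − 0.8100^3) / (1 − 0.8100)] ≈ 35.9557 billion.

R35.96 billion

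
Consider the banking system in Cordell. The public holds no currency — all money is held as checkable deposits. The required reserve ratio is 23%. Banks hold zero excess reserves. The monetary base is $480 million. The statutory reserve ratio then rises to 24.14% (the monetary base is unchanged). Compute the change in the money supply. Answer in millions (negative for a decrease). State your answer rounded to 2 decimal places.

Initially m₁ = 1 / (0.23) ≈ 4.347826, so M₁ = 4.347826 × 480 ≈ 2086.9565 million.
After the change m₂ = 1 / (0.2414) ≈ 4.142502, so M₂ = 4.142502 × 480 ≈ 1988.401 million.
ΔM = M₂ − M₁ = 1988.401 − 2086.9565 = -98.5555 million.

-98.56 million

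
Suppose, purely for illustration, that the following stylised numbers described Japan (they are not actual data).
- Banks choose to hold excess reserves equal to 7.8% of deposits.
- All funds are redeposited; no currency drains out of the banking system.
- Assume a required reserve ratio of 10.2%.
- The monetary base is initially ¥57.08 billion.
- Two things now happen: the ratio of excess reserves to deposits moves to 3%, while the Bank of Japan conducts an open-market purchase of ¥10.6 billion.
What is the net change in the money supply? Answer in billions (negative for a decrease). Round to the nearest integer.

¥196 billion

Before: m₁ = 1 / (0.102 + 0.078) ≈ 5.5556, MB₁ = 57.08, so M₁ = 5.5556 × 57.08 ≈ 317.1136 billion.
After: m₂ = 1 / (0.102 + 0.03) ≈ 7.5758, MB₂ = 57.08 + 10.6 = 67.68, so M₂ = 7.5758 × 67.68 ≈ 512.7301 billion.
ΔM = M₂ − M₁ = 512.7301 − 317.1136 = 195.6165 billion.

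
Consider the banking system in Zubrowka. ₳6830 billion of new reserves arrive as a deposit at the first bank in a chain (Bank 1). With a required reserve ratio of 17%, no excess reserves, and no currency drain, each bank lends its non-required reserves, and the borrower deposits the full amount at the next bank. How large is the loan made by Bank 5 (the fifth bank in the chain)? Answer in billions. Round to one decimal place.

₳2690.4 billion

Each bank lends a fraction (1 − rr) = 0.8300 of the deposit it receives, so Bank 5 receives 6830·0.8300^4 and lends 6830·0.8300^5 ≈ 2690.3648 billion.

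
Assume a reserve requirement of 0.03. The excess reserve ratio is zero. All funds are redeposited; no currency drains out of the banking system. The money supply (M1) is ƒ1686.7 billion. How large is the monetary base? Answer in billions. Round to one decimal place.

With no currency drain and no excess reserves, the money multiplier is m = 1/rr = 1/0.03 ≈ 33.333333.
The monetary base is MB = M / m = 1686.7 / 33.333333 ≈ 50.601 billion.

ƒ50.6 billion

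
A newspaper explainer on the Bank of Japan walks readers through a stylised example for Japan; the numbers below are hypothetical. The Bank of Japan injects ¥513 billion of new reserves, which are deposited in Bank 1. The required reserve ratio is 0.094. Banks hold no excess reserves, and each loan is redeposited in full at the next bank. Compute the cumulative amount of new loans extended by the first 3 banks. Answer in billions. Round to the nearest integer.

Bank i lends (1 − rr)^i of the original deposit: Bank 1 lends 513·0.9060 = 464.7780, Bank 2 lends 513·0.9060² ≈ 421.0889, and so on.
Summing a geometric series: total = 513·[0.9060·(1 − 0.9060^3) / (1 − 0.9060)] ≈ 1267.3734 billion.

¥1267 billion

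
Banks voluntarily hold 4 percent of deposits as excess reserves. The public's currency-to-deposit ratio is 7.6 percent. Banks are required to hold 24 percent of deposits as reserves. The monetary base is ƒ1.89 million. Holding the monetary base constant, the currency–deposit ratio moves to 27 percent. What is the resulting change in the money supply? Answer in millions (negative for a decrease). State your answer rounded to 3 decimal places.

Initially m₁ = (1 + 0.076) / (0.24 + 0.04 + 0.076) ≈ 3.02247, so M₁ = 3.02247 × 1.89 ≈ 5.7125 million.
After the change m₂ = (1 + 0.27) / (0.24 + 0.04 + 0.27) ≈ 2.30909, so M₂ = 2.30909 × 1.89 ≈ 4.3642 million.
ΔM = M₂ − M₁ = 4.3642 − 5.7125 = -1.3483 million.

-1.348 million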